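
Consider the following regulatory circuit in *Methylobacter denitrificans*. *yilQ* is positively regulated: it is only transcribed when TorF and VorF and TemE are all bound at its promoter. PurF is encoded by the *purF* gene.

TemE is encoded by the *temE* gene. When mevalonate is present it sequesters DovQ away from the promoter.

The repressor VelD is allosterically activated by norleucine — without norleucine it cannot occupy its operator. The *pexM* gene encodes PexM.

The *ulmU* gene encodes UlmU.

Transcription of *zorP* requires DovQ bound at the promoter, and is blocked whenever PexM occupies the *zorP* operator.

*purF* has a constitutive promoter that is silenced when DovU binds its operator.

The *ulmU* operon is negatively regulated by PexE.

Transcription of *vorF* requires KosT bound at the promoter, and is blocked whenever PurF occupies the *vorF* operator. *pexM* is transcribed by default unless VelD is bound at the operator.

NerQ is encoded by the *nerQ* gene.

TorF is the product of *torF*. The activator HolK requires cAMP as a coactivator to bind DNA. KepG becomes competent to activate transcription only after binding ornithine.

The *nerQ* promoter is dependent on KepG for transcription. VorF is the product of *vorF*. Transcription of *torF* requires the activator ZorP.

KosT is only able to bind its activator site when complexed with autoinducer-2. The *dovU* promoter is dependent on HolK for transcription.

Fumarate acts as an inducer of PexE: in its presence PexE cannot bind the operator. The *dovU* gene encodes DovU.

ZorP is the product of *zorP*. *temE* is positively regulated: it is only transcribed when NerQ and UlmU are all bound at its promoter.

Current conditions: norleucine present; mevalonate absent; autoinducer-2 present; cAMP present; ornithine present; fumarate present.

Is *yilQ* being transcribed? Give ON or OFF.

ON

Mevalonate is absent, so DovQ is active.
Norleucine is present, so VelD is active.
With repressor VelD bound, *pexM* is not transcribed.
So PexM is not produced.
No repressor is bound and DovQ is active, so *zorP* is transcribed.
So ZorP is produced and active.
No repressor is bound and ZorP is active, so *torF* is transcribed.
So TorF is produced and active.
cAMP is present, so HolK is active.
No repressor is bound and HolK is active, so *dovU* is transcribed.
So DovU is produced and active.
With repressor DovU bound, *purF* is not transcribed.
So PurF is not produced.
Autoinducer-2 is present, so KosT is active.
No repressor is bound and KosT is active, so *vorF* is transcribed.
So VorF is produced and active.
Ornithine is present, so KepG is active.
No repressor is bound and KepG is active, so *nerQ* is transcribed.
So NerQ is produced and active.
Fumarate is present, so PexE is inactive.
With no repressor bound, *ulmU* is transcribed.
So UlmU is produced and active.
No repressor is bound and NerQ and UlmU are active, so *temE* is transcribed.
So TemE is produced and active.
No repressor is bound and TorF and VorF and TemE are active, so *yilQ* is transcribed.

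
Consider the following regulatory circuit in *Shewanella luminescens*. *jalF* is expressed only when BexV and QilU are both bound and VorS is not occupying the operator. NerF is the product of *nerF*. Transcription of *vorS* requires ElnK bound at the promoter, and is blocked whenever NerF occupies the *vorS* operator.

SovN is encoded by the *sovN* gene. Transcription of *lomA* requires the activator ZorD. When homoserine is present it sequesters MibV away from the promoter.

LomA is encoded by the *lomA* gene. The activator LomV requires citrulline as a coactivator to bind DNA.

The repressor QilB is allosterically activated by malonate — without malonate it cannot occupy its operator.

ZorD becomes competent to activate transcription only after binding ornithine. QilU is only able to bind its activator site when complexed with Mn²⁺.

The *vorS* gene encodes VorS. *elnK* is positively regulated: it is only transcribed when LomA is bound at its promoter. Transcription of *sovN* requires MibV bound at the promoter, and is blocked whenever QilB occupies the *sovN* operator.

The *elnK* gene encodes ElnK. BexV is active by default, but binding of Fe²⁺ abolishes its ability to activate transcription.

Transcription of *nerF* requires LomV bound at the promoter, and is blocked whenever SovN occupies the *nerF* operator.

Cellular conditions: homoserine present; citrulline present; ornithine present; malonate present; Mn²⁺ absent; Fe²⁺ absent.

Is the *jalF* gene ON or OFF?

Fe²⁺ is absent, so BexV is active.
Mn²⁺ is absent, so QilU is inactive.
Ornithine is present, so ZorD is active.
No repressor is bound and ZorD is active, so *lomA* is transcribed.
So LomA is produced and active.
No repressor is bound and LomA is active, so *elnK* is transcribed.
So ElnK is produced and active.
Homoserine is present, so MibV is inactive.
Malonate is present, so QilB is active.
With repressor QilB bound, *sovN* is not transcribed.
So SovN is not produced.
Citrulline is present, so LomV is active.
No repressor is bound and LomV is active, so *nerF* is transcribed.
So NerF is produced and active.
With repressor NerF bound, *vorS* is not transcribed.
So VorS is not produced.
Required activator QilU is absent, so *jalF* is not transcribed.

OFF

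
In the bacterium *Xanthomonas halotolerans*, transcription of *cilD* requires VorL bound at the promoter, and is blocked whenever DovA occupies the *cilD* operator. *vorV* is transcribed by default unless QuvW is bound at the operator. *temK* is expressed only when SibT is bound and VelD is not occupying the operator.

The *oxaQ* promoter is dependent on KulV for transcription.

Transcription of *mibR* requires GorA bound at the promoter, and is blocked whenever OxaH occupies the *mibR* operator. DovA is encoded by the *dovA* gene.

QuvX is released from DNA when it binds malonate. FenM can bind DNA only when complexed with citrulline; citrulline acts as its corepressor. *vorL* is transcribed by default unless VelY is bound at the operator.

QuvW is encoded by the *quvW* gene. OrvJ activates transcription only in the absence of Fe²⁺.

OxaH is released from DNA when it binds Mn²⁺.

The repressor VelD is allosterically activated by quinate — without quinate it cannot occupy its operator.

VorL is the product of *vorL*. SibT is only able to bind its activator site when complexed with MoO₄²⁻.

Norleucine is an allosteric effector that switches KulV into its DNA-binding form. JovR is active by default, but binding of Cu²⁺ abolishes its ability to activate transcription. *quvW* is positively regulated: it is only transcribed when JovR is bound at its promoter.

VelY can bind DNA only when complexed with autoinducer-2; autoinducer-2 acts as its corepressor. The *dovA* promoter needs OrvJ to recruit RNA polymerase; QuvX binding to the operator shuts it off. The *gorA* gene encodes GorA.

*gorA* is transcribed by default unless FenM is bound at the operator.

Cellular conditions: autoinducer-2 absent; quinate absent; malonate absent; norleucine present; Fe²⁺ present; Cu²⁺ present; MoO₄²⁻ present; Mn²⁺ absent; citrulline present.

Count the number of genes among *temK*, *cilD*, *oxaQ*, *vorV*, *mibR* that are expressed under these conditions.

4

Quinate is absent, so VelD is inactive.
MoO₄²⁻ is present, so SibT is active.
No repressor is bound and SibT is active, so *temK* is transcribed.
→ *temK* is ON.
Autoinducer-2 is absent, so VelY is inactive.
With no repressor bound, *vorL* is transcribed.
So VorL is produced and active.
Malonate is absent, so QuvX is active.
Fe²⁺ is present, so OrvJ is inactive.
With repressor QuvX bound, *dovA* is not transcribed.
So DovA is not produced.
No repressor is bound and VorL is active, so *cilD* is transcribed.
→ *cilD* is ON.
Norleucine is present, so KulV is active.
No repressor is bound and KulV is active, so *oxaQ* is transcribed.
→ *oxaQ* is ON.
Cu²⁺ is present, so JovR is inactive.
Required activator JovR is absent, so *quvW* is not transcribed.
So QuvW is not produced.
With no repressor bound, *vorV* is transcribed.
→ *vorV* is ON.
Mn²⁺ is absent, so OxaH is active.
Citrulline is present, so FenM is active.
With repressor FenM bound, *gorA* is not transcribed.
So GorA is not produced.
With repressor OxaH bound, *mibR* is not transcribed.
→ *mibR* is OFF.
4 of the 5 genes are transcribed.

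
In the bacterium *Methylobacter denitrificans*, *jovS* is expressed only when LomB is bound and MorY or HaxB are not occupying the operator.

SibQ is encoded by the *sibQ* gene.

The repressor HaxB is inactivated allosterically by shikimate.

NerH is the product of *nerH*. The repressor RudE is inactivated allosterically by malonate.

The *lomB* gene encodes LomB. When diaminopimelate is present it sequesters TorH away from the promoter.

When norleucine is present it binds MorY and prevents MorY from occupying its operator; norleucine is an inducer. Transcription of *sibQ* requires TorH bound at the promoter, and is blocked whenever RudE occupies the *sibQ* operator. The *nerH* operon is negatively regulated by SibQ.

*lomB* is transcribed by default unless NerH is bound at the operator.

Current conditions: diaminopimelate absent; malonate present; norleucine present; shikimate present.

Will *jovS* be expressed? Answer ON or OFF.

Norleucine is present, so MorY is inactive.
Shikimate is present, so HaxB is inactive.
Diaminopimelate is absent, so TorH is active.
Malonate is present, so RudE is inactive.
No repressor is bound and TorH is active, so *sibQ* is transcribed.
So SibQ is produced and active.
With repressor SibQ bound, *nerH* is not transcribed.
So NerH is not produced.
With no repressor bound, *lomB* is transcribed.
So LomB is produced and active.
No repressor is bound and LomB is active, so *jovS* is transcribed.

ON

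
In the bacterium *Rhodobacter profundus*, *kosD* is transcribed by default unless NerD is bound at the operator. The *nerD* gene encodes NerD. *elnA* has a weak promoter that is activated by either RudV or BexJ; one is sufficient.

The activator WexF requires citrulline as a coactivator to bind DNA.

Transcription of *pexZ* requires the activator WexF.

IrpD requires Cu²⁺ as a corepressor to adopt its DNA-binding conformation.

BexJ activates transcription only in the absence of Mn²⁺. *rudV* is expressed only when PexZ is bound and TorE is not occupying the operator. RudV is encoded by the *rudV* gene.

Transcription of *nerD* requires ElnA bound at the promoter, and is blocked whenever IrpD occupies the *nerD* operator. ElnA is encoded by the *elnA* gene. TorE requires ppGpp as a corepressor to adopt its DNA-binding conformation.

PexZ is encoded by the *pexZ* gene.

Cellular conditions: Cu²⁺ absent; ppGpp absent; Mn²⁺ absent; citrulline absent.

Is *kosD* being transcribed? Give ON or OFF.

Citrulline is absent, so WexF is inactive.
Required activator WexF is absent, so *pexZ* is not transcribed.
So PexZ is not produced.
ppGpp is absent, so TorE is inactive.
Required activator PexZ is absent, so *rudV* is not transcribed.
So RudV is not produced.
Mn²⁺ is absent, so BexJ is active.
Activator BexJ is present, so *elnA* is transcribed.
So ElnA is produced and active.
Cu²⁺ is absent, so IrpD is inactive.
No repressor is bound and ElnA is active, so *nerD* is transcribed.
So NerD is produced and active.
With repressor NerD bound, *kosD* is not transcribed.

OFF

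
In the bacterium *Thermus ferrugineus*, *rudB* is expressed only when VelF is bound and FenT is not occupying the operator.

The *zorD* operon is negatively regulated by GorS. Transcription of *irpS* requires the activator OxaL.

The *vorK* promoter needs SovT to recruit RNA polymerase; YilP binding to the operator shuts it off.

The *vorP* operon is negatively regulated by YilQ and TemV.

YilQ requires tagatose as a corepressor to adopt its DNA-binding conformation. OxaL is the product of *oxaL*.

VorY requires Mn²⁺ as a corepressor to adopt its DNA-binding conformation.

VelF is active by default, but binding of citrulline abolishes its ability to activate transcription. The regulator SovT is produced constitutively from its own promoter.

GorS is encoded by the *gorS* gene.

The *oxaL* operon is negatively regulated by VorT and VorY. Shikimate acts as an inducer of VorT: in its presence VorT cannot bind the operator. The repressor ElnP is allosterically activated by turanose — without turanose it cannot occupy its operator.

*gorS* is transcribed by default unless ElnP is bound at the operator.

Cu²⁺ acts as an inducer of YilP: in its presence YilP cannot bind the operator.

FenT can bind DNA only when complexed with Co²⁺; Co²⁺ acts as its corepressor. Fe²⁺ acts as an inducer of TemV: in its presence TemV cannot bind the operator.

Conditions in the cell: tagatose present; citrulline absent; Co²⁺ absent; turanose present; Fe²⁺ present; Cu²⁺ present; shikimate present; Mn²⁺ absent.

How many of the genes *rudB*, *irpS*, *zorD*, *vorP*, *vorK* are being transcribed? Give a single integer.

4

Co²⁺ is absent, so FenT is inactive.
Citrulline is absent, so VelF is active.
No repressor is bound and VelF is active, so *rudB* is transcribed.
→ *rudB* is ON.
Shikimate is present, so VorT is inactive.
Mn²⁺ is absent, so VorY is inactive.
With no repressor bound, *oxaL* is transcribed.
So OxaL is produced and active.
No repressor is bound and OxaL is active, so *irpS* is transcribed.
→ *irpS* is ON.
Turanose is present, so ElnP is active.
With repressor ElnP bound, *gorS* is not transcribed.
So GorS is not produced.
With no repressor bound, *zorD* is transcribed.
→ *zorD* is ON.
Tagatose is present, so YilQ is active.
Fe²⁺ is present, so TemV is inactive.
With repressor YilQ bound, *vorP* is not transcribed.
→ *vorP* is OFF.
SovT is produced constitutively and is active.
Cu²⁺ is present, so YilP is inactive.
No repressor is bound and SovT is active, so *vorK* is transcribed.
→ *vorK* is ON.
4 of the 5 genes are transcribed.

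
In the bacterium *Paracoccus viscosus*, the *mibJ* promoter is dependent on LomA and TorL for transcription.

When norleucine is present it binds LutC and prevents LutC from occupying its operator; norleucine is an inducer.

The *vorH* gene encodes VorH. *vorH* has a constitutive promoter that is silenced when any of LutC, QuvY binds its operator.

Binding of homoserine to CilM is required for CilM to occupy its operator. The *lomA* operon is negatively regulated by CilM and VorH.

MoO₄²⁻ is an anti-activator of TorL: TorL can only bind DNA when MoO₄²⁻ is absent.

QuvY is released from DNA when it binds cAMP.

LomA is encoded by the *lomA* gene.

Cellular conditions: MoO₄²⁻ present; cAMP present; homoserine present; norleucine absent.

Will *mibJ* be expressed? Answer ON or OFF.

Homoserine is present, so CilM is active.
Norleucine is absent, so LutC is active.
cAMP is present, so QuvY is inactive.
With repressor LutC bound, *vorH* is not transcribed.
So VorH is not produced.
With repressor CilM bound, *lomA* is not transcribed.
So LomA is not produced.
MoO₄²⁻ is present, so TorL is inactive.
Required activator LomA is absent, so *mibJ* is not transcribed.

OFF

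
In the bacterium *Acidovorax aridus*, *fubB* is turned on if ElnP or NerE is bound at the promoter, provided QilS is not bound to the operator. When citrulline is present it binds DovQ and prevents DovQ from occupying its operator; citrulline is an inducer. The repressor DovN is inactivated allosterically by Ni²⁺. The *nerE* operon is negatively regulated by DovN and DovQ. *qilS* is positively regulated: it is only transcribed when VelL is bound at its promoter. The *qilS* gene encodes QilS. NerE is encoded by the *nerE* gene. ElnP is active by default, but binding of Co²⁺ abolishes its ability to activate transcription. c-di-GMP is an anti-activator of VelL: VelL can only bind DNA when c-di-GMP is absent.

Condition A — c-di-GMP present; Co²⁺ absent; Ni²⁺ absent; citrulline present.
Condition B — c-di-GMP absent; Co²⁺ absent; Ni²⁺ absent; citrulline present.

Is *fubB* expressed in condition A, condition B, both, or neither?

Condition A:
c-di-GMP is present, so VelL is inactive.
Required activator VelL is absent, so *qilS* is not transcribed.
So QilS is not produced.
Co²⁺ is absent, so ElnP is active.
Ni²⁺ is absent, so DovN is active.
Citrulline is present, so DovQ is inactive.
With repressor DovN bound, *nerE* is not transcribed.
So NerE is not produced.
Activator ElnP is present, so *fubB* is transcribed.
→ *fubB* is ON in A.
Condition B:
c-di-GMP is absent, so VelL is active.
No repressor is bound and VelL is active, so *qilS* is transcribed.
So QilS is produced and active.
Co²⁺ is absent, so ElnP is active.
Ni²⁺ is absent, so DovN is active.
Citrulline is present, so DovQ is inactive.
With repressor DovN bound, *nerE* is not transcribed.
So NerE is not produced.
With repressor QilS bound, *fubB* is not transcribed.
→ *fubB* is OFF in B.

A only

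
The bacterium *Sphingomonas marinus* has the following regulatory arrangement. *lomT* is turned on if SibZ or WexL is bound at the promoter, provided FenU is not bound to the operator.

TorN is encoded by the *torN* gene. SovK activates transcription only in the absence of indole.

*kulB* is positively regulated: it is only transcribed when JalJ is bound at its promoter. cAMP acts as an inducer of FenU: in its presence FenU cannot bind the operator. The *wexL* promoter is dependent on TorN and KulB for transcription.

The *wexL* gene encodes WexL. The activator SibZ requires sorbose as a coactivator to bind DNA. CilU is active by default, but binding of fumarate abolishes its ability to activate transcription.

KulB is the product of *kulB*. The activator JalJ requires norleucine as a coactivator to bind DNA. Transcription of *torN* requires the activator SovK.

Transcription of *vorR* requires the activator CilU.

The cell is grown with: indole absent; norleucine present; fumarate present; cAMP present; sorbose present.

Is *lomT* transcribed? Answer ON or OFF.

Sorbose is present, so SibZ is active.
cAMP is present, so FenU is inactive.
Indole is absent, so SovK is active.
No repressor is bound and SovK is active, so *torN* is transcribed.
So TorN is produced and active.
Norleucine is present, so JalJ is active.
No repressor is bound and JalJ is active, so *kulB* is transcribed.
So KulB is produced and active.
No repressor is bound and TorN and KulB are active, so *wexL* is transcribed.
So WexL is produced and active.
Activator SibZ is present, so *lomT* is transcribed.

ON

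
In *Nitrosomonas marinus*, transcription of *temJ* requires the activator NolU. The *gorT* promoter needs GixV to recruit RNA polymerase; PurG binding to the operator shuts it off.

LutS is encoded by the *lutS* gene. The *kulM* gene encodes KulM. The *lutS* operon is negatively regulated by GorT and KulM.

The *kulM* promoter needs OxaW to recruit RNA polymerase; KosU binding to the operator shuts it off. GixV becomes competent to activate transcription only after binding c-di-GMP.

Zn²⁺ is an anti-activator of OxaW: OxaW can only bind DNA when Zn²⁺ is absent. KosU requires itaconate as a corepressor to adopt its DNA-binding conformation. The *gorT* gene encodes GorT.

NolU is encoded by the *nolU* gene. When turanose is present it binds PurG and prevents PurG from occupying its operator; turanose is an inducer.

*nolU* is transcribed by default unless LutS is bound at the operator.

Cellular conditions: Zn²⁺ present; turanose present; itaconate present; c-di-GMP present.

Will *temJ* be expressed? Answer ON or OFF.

ON

Turanose is present, so PurG is inactive.
c-di-GMP is present, so GixV is active.
No repressor is bound and GixV is active, so *gorT* is transcribed.
So GorT is produced and active.
Itaconate is present, so KosU is active.
Zn²⁺ is present, so OxaW is inactive.
With repressor KosU bound, *kulM* is not transcribed.
So KulM is not produced.
With repressor GorT bound, *lutS* is not transcribed.
So LutS is not produced.
With no repressor bound, *nolU* is transcribed.
So NolU is produced and active.
No repressor is bound and NolU is active, so *temJ* is transcribed.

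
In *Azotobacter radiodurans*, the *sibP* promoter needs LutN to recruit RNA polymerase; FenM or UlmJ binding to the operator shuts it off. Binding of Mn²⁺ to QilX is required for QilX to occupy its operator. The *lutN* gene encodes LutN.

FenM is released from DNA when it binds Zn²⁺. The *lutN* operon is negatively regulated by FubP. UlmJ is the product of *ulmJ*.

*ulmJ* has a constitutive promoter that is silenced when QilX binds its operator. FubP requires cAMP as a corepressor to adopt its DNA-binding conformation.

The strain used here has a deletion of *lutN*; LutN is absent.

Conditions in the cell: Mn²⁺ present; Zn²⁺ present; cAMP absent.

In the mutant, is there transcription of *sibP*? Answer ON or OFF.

OFF

Zn²⁺ is present, so FenM is inactive.
Mn²⁺ is present, so QilX is active.
With repressor QilX bound, *ulmJ* is not transcribed.
So UlmJ is not produced.
LutN is non-functional in this strain, so it has no effect.
Required activator LutN is absent, so *sibP* is not transcribed.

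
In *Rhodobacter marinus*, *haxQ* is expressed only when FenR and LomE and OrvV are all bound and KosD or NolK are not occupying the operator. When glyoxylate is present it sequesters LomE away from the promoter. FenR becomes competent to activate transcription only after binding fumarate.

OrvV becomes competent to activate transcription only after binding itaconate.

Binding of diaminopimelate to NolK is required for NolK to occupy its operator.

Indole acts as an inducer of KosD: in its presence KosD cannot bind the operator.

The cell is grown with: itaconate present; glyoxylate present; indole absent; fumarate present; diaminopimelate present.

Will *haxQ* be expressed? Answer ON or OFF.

OFF

Indole is absent, so KosD is active.
Fumarate is present, so FenR is active.
Glyoxylate is present, so LomE is inactive.
Diaminopimelate is present, so NolK is active.
Itaconate is present, so OrvV is active.
With repressor KosD bound, *haxQ* is not transcribed.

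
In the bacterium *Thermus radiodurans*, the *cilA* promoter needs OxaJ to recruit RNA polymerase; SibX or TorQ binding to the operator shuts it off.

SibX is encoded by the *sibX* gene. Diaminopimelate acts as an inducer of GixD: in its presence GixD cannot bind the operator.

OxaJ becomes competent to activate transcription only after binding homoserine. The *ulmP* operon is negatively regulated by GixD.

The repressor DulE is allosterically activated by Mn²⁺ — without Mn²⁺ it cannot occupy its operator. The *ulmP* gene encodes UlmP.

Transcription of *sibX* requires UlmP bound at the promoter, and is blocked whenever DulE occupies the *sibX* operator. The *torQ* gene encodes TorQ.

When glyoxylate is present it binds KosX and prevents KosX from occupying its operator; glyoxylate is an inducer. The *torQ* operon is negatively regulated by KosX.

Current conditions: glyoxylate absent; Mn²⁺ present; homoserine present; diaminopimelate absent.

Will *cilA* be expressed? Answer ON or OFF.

Diaminopimelate is absent, so GixD is active.
With repressor GixD bound, *ulmP* is not transcribed.
So UlmP is not produced.
Mn²⁺ is present, so DulE is active.
With repressor DulE bound, *sibX* is not transcribed.
So SibX is not produced.
Glyoxylate is absent, so KosX is active.
With repressor KosX bound, *torQ* is not transcribed.
So TorQ is not produced.
Homoserine is present, so OxaJ is active.
No repressor is bound and OxaJ is active, so *cilA* is transcribed.

ON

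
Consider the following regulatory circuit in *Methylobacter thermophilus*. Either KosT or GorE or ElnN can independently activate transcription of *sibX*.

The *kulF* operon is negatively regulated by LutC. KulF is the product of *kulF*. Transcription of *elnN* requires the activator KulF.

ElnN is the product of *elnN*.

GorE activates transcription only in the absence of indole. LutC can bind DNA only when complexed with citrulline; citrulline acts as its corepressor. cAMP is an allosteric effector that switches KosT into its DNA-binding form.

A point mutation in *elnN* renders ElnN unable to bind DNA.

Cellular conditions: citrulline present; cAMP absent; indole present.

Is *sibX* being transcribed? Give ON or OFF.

cAMP is absent, so KosT is inactive.
Indole is present, so GorE is inactive.
ElnN is non-functional in this strain, so it has no effect.
No activator is available at the *sibX* promoter, so *sibX* is not transcribed.

OFF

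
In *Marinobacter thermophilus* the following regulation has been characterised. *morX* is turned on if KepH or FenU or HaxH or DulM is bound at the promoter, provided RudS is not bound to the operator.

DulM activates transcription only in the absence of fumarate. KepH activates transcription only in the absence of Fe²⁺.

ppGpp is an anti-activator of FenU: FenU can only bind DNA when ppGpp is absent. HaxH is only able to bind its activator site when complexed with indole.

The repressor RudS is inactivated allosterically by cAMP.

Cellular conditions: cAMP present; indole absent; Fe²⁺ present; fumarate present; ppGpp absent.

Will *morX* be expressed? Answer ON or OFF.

Fe²⁺ is present, so KepH is inactive.
cAMP is present, so RudS is inactive.
ppGpp is absent, so FenU is active.
Indole is absent, so HaxH is inactive.
Fumarate is present, so DulM is inactive.
Activator FenU is present, so *morX* is transcribed.

ON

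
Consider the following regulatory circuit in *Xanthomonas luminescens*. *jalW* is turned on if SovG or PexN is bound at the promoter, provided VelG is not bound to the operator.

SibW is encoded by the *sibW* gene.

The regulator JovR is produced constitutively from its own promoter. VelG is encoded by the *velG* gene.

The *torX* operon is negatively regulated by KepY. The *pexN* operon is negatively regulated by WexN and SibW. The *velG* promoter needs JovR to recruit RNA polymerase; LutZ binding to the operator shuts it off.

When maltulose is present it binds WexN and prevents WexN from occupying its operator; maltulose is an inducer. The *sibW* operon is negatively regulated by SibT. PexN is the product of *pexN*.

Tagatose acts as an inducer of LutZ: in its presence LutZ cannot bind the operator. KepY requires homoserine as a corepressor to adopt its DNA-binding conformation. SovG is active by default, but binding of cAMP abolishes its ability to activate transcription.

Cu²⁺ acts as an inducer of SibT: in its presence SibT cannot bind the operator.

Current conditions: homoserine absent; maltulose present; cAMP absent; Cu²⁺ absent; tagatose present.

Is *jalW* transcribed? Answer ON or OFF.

cAMP is absent, so SovG is active.
Maltulose is present, so WexN is inactive.
Cu²⁺ is absent, so SibT is active.
With repressor SibT bound, *sibW* is not transcribed.
So SibW is not produced.
With no repressor bound, *pexN* is transcribed.
So PexN is produced and active.
Tagatose is present, so LutZ is inactive.
JovR is produced constitutively and is active.
No repressor is bound and JovR is active, so *velG* is transcribed.
So VelG is produced and active.
With repressor VelG bound, *jalW* is not transcribed.

OFF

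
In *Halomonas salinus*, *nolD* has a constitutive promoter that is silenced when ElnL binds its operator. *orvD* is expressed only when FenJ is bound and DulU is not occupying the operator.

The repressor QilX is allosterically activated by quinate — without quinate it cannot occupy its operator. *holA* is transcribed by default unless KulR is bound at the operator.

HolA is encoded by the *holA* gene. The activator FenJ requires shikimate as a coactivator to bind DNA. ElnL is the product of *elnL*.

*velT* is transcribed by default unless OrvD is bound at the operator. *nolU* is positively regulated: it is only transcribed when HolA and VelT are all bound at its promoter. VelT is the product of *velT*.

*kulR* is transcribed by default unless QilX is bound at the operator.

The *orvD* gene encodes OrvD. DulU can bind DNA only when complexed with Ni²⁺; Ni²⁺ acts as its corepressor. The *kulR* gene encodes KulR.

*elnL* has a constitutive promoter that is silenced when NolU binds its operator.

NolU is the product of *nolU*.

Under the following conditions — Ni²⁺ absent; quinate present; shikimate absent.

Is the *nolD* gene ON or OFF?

Quinate is present, so QilX is active.
With repressor QilX bound, *kulR* is not transcribed.
So KulR is not produced.
With no repressor bound, *holA* is transcribed.
So HolA is produced and active.
Shikimate is absent, so FenJ is inactive.
Ni²⁺ is absent, so DulU is inactive.
Required activator FenJ is absent, so *orvD* is not transcribed.
So OrvD is not produced.
With no repressor bound, *velT* is transcribed.
So VelT is produced and active.
No repressor is bound and HolA and VelT are active, so *nolU* is transcribed.
So NolU is produced and active.
With repressor NolU bound, *elnL* is not transcribed.
So ElnL is not produced.
With no repressor bound, *nolD* is transcribed.

ON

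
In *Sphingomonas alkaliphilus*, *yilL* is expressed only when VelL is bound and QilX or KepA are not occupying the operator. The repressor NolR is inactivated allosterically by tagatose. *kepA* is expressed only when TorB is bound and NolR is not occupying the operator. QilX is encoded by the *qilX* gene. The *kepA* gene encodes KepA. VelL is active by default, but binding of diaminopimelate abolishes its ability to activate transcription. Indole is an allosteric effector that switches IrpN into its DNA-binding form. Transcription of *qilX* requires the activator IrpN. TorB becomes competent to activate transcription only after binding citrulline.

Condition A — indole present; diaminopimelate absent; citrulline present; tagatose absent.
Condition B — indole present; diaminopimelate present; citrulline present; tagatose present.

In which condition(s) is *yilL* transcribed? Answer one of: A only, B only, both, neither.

Condition A:
Indole is present, so IrpN is active.
No repressor is bound and IrpN is active, so *qilX* is transcribed.
So QilX is produced and active.
Diaminopimelate is absent, so VelL is active.
Citrulline is present, so TorB is active.
Tagatose is absent, so NolR is active.
With repressor NolR bound, *kepA* is not transcribed.
So KepA is not produced.
With repressor QilX bound, *yilL* is not transcribed.
→ *yilL* is OFF in A.
Condition B:
Indole is present, so IrpN is active.
No repressor is bound and IrpN is active, so *qilX* is transcribed.
So QilX is produced and active.
Diaminopimelate is present, so VelL is inactive.
Citrulline is present, so TorB is active.
Tagatose is present, so NolR is inactive.
No repressor is bound and TorB is active, so *kepA* is transcribed.
So KepA is produced and active.
With repressor QilX bound, *yilL* is not transcribed.
→ *yilL* is OFF in B.

neither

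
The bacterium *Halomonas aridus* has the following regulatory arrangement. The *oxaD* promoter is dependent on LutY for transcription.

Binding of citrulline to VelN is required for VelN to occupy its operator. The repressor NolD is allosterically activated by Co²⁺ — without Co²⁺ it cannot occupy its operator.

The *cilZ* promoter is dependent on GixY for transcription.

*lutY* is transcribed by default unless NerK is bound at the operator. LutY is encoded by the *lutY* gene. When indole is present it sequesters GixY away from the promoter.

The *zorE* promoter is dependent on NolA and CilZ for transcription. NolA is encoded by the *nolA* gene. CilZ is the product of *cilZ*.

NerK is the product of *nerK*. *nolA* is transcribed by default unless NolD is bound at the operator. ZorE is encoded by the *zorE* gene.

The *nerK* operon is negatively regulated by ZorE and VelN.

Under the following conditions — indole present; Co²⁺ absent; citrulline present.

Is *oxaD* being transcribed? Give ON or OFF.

ON

Co²⁺ is absent, so NolD is inactive.
With no repressor bound, *nolA* is transcribed.
So NolA is produced and active.
Indole is present, so GixY is inactive.
Required activator GixY is absent, so *cilZ* is not transcribed.
So CilZ is not produced.
Required activator CilZ is absent, so *zorE* is not transcribed.
So ZorE is not produced.
Citrulline is present, so VelN is active.
With repressor VelN bound, *nerK* is not transcribed.
So NerK is not produced.
With no repressor bound, *lutY* is transcribed.
So LutY is produced and active.
No repressor is bound and LutY is active, so *oxaD* is transcribed.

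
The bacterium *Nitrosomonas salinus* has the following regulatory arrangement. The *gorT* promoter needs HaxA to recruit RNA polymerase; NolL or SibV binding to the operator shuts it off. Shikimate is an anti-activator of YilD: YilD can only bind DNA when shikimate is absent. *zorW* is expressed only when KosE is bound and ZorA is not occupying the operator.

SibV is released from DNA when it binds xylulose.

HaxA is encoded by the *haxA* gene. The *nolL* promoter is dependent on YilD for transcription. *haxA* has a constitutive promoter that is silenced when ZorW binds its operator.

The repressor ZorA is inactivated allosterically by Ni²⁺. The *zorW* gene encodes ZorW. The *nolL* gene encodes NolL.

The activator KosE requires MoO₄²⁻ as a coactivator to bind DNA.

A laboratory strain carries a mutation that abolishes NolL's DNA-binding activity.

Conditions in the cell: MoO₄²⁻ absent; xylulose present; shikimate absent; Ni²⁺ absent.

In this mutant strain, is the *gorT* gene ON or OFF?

NolL is non-functional in this strain, so it has no effect.
Xylulose is present, so SibV is inactive.
MoO₄²⁻ is absent, so KosE is inactive.
Ni²⁺ is absent, so ZorA is active.
With repressor ZorA bound, *zorW* is not transcribed.
So ZorW is not produced.
With no repressor bound, *haxA* is transcribed.
So HaxA is produced and active.
No repressor is bound and HaxA is active, so *gorT* is transcribed.

ON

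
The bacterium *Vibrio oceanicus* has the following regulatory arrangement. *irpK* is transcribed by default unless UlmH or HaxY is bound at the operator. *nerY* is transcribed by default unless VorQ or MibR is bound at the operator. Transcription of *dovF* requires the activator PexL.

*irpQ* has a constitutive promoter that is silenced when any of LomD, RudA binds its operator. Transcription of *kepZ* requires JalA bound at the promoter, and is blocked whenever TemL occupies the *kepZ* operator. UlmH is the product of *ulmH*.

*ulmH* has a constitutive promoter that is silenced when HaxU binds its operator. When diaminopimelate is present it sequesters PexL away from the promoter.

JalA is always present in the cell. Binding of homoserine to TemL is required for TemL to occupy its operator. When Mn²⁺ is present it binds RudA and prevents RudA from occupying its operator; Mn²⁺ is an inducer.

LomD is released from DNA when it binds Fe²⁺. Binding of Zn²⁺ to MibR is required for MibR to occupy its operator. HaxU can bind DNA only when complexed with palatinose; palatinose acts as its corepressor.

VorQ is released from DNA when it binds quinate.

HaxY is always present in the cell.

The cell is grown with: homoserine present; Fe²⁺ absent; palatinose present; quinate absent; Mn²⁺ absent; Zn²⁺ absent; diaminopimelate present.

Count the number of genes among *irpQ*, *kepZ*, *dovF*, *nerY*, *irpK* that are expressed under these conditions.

0

Fe²⁺ is absent, so LomD is active.
Mn²⁺ is absent, so RudA is active.
With repressor LomD bound, *irpQ* is not transcribed.
→ *irpQ* is OFF.
Homoserine is present, so TemL is active.
JalA is produced constitutively and is active.
With repressor TemL bound, *kepZ* is not transcribed.
→ *kepZ* is OFF.
Diaminopimelate is present, so PexL is inactive.
Required activator PexL is absent, so *dovF* is not transcribed.
→ *dovF* is OFF.
Quinate is absent, so VorQ is active.
Zn²⁺ is absent, so MibR is inactive.
With repressor VorQ bound, *nerY* is not transcribed.
→ *nerY* is OFF.
Palatinose is present, so HaxU is active.
With repressor HaxU bound, *ulmH* is not transcribed.
So UlmH is not produced.
HaxY is produced constitutively and is active.
With repressor HaxY bound, *irpK* is not transcribed.
→ *irpK* is OFF.
0 of the 5 genes are transcribed.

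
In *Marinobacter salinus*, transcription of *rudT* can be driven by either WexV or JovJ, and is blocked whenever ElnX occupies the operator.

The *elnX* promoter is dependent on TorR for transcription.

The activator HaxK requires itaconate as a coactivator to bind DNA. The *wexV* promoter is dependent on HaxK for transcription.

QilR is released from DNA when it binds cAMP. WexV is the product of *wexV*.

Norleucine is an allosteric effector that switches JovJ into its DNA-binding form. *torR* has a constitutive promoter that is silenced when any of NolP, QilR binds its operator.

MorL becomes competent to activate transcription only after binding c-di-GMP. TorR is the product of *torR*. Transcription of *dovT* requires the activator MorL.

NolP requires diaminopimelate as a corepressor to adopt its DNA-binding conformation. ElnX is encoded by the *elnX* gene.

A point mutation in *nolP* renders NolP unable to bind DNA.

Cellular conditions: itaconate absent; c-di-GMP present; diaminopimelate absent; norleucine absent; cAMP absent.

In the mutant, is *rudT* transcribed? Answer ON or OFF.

Itaconate is absent, so HaxK is inactive.
Required activator HaxK is absent, so *wexV* is not transcribed.
So WexV is not produced.
NolP is non-functional in this strain, so it has no effect.
cAMP is absent, so QilR is active.
With repressor QilR bound, *torR* is not transcribed.
So TorR is not produced.
Required activator TorR is absent, so *elnX* is not transcribed.
So ElnX is not produced.
Norleucine is absent, so JovJ is inactive.
No activator is available at the *rudT* promoter, so *rudT* is not transcribed.

OFF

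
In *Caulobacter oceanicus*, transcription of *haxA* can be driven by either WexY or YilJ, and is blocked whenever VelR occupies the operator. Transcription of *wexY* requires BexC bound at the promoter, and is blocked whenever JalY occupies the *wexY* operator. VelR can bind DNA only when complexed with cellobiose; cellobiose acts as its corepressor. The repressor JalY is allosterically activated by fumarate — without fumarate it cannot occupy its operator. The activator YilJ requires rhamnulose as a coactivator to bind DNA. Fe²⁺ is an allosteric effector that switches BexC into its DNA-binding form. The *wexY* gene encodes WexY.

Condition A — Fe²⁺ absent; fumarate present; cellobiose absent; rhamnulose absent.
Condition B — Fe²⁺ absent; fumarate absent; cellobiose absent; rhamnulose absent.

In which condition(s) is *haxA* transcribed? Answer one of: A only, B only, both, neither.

neither

Condition A:
Fe²⁺ is absent, so BexC is inactive.
Fumarate is present, so JalY is active.
With repressor JalY bound, *wexY* is not transcribed.
So WexY is not produced.
Cellobiose is absent, so VelR is inactive.
Rhamnulose is absent, so YilJ is inactive.
No activator is available at the *haxA* promoter, so *haxA* is not transcribed.
→ *haxA* is OFF in A.
Condition B:
Fe²⁺ is absent, so BexC is inactive.
Fumarate is absent, so JalY is inactive.
Required activator BexC is absent, so *wexY* is not transcribed.
So WexY is not produced.
Cellobiose is absent, so VelR is inactive.
Rhamnulose is absent, so YilJ is inactive.
No activator is available at the *haxA* promoter, so *haxA* is not transcribed.
→ *haxA* is OFF in B.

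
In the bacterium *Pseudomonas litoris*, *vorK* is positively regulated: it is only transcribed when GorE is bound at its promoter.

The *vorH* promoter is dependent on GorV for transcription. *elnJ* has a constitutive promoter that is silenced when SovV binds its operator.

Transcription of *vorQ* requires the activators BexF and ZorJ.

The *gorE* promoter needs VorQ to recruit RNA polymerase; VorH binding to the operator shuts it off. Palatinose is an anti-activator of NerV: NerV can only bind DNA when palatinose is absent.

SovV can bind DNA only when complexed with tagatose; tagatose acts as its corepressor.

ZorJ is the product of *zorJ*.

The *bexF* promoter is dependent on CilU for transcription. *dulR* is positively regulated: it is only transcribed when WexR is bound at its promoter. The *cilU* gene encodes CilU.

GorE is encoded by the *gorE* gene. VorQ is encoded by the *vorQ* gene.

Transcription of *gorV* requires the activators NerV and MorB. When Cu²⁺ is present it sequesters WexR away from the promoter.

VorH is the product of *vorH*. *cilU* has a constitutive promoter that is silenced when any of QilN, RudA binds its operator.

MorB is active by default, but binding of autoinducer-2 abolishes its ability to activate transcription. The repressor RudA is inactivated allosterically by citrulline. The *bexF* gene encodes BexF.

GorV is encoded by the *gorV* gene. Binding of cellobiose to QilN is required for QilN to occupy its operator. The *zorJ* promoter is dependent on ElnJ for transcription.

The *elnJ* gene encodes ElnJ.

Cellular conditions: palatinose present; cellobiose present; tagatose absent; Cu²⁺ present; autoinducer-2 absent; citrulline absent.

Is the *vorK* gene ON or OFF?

OFF

Cellobiose is present, so QilN is active.
Citrulline is absent, so RudA is active.
With repressor QilN bound, *cilU* is not transcribed.
So CilU is not produced.
Required activator CilU is absent, so *bexF* is not transcribed.
So BexF is not produced.
Tagatose is absent, so SovV is inactive.
With no repressor bound, *elnJ* is transcribed.
So ElnJ is produced and active.
No repressor is bound and ElnJ is active, so *zorJ* is transcribed.
So ZorJ is produced and active.
Required activator BexF is absent, so *vorQ* is not transcribed.
So VorQ is not produced.
Palatinose is present, so NerV is inactive.
Autoinducer-2 is absent, so MorB is active.
Required activator NerV is absent, so *gorV* is not transcribed.
So GorV is not produced.
Required activator GorV is absent, so *vorH* is not transcribed.
So VorH is not produced.
Required activator VorQ is absent, so *gorE* is not transcribed.
So GorE is not produced.
Required activator GorE is absent, so *vorK* is not transcribed.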